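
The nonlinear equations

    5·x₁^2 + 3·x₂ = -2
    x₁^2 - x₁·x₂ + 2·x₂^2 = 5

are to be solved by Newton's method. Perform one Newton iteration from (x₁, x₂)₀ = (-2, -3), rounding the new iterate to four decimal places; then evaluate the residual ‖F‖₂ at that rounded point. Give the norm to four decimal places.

3.7443

At (-2, -3): F = (13.0000, 11.0000).
Jacobian J = [[10·x₁, 3], [2·x₁ - x₂, -x₁ + 4·x₂]].
At the point, J = [[-20.0000, 3.0000], [-1.0000, -10.0000]] (det J = 203.0000).
Solving J·Δ = −F gives Δ = (0.8030, 1.0197).
Then the next iterate is (x₁, x₂)₁ = (-1.1970, -1.9803).
Re-evaluating at (-1.1970, -1.9803): F = (3.223145, 1.905566), so ‖F‖₂ = 3.7443.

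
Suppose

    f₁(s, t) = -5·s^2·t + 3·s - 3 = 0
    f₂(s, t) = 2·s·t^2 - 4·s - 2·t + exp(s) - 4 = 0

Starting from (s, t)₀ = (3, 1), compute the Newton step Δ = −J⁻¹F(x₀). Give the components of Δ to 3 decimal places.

(0.048, -0.896)

At (3, 1): F = (-39.000, 8.08554).
Jacobian J = [[-10·s·t + 3, -5·s^2], [2·t^2 + exp(s) - 4, 4·s·t - 2]].
At the point, J = [[-27.000, -45.000], [18.08554, 10.000]] (det J = 543.84916).
Solving J·Δ = −F gives Δ = (0.048, -0.896).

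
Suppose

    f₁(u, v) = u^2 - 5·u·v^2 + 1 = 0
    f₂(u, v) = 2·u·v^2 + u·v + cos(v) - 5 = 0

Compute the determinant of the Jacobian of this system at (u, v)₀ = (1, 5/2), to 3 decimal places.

J = [[2·u - 5·v^2, -10·u·v], [2·v^2 + v, 4·u·v + u - sin(v)]].
At the point, J = [[-29.250, -25.000], [15.000, 10.40153]].
det J = 70.755.

70.755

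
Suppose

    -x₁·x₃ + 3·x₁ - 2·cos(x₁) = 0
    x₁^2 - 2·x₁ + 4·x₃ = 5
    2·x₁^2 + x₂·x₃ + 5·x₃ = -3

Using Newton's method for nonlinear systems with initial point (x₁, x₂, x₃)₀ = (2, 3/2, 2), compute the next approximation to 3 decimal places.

(0.865, -5.368, 1.817)

At (2, 3/2, 2): F = (2.83229, 3.000, 24.000).
Jacobian J = [[-x₃ + 2·sin(x₁) + 3, 0, -x₁], [2·x₁ - 2, 0, 4], [4·x₁, x₃, x₂ + 5]].
At the point, J = [[2.81859, 0.000, -2.000], [2.000, 0.000, 4.000], [8.000, 2.000, 6.500]] (det J = -30.54876).
Solving J·Δ = −F gives Δ = (-1.135, -6.868, -0.183).
Then the next iterate is (x₁, x₂, x₃)₁ = (0.865, -5.368, 1.817).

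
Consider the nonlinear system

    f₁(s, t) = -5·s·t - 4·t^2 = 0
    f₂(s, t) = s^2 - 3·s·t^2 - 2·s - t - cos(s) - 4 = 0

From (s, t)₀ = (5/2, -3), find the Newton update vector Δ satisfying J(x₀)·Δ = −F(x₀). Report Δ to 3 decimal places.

(-0.893, 1.035)

At (5/2, -3): F = (1.500, -66.44886).
Jacobian J = [[-5·t, -5·s - 8·t], [2·s - 3·t^2 + sin(s) - 2, -6·s·t - 1]].
At the point, J = [[15.000, 11.500], [-23.40153, 44.000]] (det J = 929.11757).
Solving J·Δ = −F gives Δ = (-0.893, 1.035).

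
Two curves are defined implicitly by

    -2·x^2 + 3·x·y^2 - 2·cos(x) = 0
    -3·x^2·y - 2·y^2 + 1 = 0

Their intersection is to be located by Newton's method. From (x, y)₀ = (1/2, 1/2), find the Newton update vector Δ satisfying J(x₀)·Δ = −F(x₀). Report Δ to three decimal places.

(-1.633, 0.936)

At (1/2, 1/2): F = (-1.88017, 0.125).
Jacobian J = [[-4·x + 3·y^2 + 2·sin(x), 6·x·y], [-6·x·y, -3·x^2 - 4·y]].
At the point, J = [[-0.29115, 1.500], [-1.500, -2.750]] (det J = 3.05066).
Solving J·Δ = −F gives Δ = (-1.633, 0.936).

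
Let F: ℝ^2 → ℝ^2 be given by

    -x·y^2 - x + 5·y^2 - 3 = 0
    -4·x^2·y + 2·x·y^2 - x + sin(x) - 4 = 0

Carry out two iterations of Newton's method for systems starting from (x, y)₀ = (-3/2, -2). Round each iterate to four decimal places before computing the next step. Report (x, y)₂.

(-1.2520, -0.6794)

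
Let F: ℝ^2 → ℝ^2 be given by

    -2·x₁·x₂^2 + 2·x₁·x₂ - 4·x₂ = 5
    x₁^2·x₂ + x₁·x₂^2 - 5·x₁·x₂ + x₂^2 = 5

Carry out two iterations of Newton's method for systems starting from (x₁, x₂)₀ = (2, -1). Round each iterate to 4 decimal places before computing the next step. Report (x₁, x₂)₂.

(0.5623, -1.5692)

At (2, -1): F = (-9.0000, 4.0000).
Jacobian J = [[-2·x₂^2 + 2·x₂, -4·x₁·x₂ + 2·x₁ - 4], [2·x₁·x₂ + x₂^2 - 5·x₂, x₁^2 + 2·x₁·x₂ - 5·x₁ + 2·x₂]].
At the point, J = [[-4.0000, 8.0000], [2.0000, -12.0000]] (det J = 32.0000).
Solving J·Δ = −F gives Δ = (-2.3750, -0.0625).
Then the next iterate is (x₁, x₂)₁ = (-0.3750, -1.0625).
Round to (-0.3750, -1.0625) and repeat: F = (0.893555, -6.436035), J = [[-4.382812, -6.343750], [7.238281, 0.6875]].
Δ = (0.9373, -0.5067), so (x₁, x₂)₂ = (0.5623, -1.5692).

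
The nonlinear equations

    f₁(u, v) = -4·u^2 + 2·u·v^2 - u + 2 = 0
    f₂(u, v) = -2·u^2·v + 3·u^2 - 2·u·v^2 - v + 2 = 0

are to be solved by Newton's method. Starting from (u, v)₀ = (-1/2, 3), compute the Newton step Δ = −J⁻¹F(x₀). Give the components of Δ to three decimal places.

At (-1/2, 3): F = (-7.500, 7.250).
Jacobian J = [[-8·u + 2·v^2 - 1, 4·u·v], [-4·u·v + 6·u - 2·v^2, -2·u^2 - 4·u·v - 1]].
At the point, J = [[21.000, -6.000], [-15.000, 4.500]] (det J = 4.500).
Solving J·Δ = −F gives Δ = (-2.167, -8.833).

(-2.167, -8.833)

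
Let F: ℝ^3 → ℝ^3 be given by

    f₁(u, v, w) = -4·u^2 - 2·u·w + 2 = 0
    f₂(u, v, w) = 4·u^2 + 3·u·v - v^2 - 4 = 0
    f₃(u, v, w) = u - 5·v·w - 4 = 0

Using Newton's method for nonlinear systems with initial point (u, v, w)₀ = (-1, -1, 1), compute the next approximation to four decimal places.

(-0.7561, -1.6829, 0.2683)

At (-1, -1, 1): F = (0.0000, 2.0000, 0.0000).
Jacobian J = [[-8·u - 2·w, 0, -2·u], [8·u + 3·v, 3·u - 2·v, 0], [1, -5·w, -5·v]].
At the point, J = [[6.0000, 0.0000, 2.0000], [-11.0000, -1.0000, 0.0000], [1.0000, -5.0000, 5.0000]] (det J = 82.0000).
Solving J·Δ = −F gives Δ = (0.2439, -0.6829, -0.7317).
Then the next iterate is (u, v, w)₁ = (-0.7561, -1.6829, 0.2683).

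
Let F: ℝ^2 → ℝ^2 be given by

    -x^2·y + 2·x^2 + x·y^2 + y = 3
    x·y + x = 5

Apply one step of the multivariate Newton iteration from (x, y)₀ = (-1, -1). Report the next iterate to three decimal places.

At (-1, -1): F = (-2.000, -5.000).
Jacobian J = [[-2·x·y + 4·x + y^2, -x^2 + 2·x·y + 1], [y + 1, x]].
At the point, J = [[-5.000, 2.000], [0.000, -1.000]] (det J = 5.000).
Solving J·Δ = −F gives Δ = (-2.400, -5.000).
Then the next iterate is (x, y)₁ = (-3.400, -6.000).

(-3.400, -6.000)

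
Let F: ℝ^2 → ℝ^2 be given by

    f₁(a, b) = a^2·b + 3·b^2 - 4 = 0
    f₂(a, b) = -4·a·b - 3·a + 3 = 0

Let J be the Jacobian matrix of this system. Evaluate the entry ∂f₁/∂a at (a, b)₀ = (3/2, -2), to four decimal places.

-6.0000

∂f₁/∂a = 2·a·b.
At (3/2, -2) this is -6.0000.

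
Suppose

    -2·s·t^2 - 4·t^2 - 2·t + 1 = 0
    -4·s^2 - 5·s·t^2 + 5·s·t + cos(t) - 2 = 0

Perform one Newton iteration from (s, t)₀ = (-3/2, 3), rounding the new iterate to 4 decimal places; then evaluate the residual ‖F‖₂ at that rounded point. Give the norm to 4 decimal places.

4.6227

At (-3/2, 3): F = (-14.0000, 33.010008).
Jacobian J = [[-2·t^2, -4·s·t - 8·t - 2], [-8·s - 5·t^2 + 5·t, -10·s·t + 5·s - sin(t)]].
At the point, J = [[-18.0000, -8.0000], [-18.0000, 37.358880]] (det J = -816.459840).
Solving J·Δ = −F gives Δ = (-0.3172, -1.0364).
Then the next iterate is (s, t)₁ = (-1.8172, 1.9636).
Re-evaluating at (-1.8172, 1.9636): F = (-4.336853, 1.600204), so ‖F‖₂ = 4.6227.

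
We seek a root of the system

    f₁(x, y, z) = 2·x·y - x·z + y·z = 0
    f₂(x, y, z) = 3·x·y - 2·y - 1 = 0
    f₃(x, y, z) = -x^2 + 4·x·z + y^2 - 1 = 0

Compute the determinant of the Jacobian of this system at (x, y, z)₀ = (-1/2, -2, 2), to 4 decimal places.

-137.2500

J = [[2·y - z, 2·x + z, -x + y], [3·y, 3·x - 2, 0], [-2·x + 4·z, 2·y, 4·x]].
At the point, J = [[-6.0000, 1.0000, -1.5000], [-6.0000, -3.5000, 0.0000], [9.0000, -4.0000, -2.0000]].
det J = -137.2500.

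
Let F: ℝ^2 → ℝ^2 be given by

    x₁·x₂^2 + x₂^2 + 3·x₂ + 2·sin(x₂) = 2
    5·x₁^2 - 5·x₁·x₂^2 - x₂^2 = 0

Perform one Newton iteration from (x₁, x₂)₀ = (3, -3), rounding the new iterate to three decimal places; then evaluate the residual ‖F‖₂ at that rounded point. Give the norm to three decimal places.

21.280

At (3, -3): F = (24.71776, -99.000).
Jacobian J = [[x₂^2, 2·x₁·x₂ + 2·x₂ + 2·cos(x₂) + 3], [10·x₁ - 5·x₂^2, -10·x₁·x₂ - 2·x₂]].
At the point, J = [[9.000, -22.97998], [-15.000, 96.000]] (det J = 519.30023).
Solving J·Δ = −F gives Δ = (-0.188, 1.002).
Then the next iterate is (x₁, x₂)₁ = (2.812, -1.998).
Re-evaluating at (2.812, -1.998): F = (5.40326, -20.58286), so ‖F‖₂ = 21.280.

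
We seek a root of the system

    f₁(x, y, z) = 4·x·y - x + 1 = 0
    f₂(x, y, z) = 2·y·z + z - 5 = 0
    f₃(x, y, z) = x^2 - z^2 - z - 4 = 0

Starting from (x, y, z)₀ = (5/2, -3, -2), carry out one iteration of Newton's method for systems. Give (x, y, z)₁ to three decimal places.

(4.793, 3.130, -5.904)

At (5/2, -3, -2): F = (-31.500, 5.000, 0.250).
Jacobian J = [[4·y - 1, 4·x, 0], [0, 2·z, 2·y + 1], [2·x, 0, -2·z - 1]].
At the point, J = [[-13.000, 10.000, 0.000], [0.000, -4.000, -5.000], [5.000, 0.000, 3.000]] (det J = -94.000).
Solving J·Δ = −F gives Δ = (2.293, 6.130, -3.904).
Then the next iterate is (x, y, z)₁ = (4.793, 3.130, -5.904).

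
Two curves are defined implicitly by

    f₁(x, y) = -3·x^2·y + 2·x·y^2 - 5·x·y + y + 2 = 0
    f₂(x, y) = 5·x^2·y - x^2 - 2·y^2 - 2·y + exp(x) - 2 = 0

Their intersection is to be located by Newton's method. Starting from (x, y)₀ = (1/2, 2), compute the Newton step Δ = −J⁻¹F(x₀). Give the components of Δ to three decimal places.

At (1/2, 2): F = (1.500, -10.10128).
Jacobian J = [[-6·x·y + 2·y^2 - 5·y, -3·x^2 + 4·x·y - 5·x + 1], [10·x·y - 2·x + exp(x), 5·x^2 - 4·y - 2]].
At the point, J = [[-8.000, 1.750], [10.64872, -8.750]] (det J = 51.36474).
Solving J·Δ = −F gives Δ = (-0.089, -1.262).

(-0.089, -1.262)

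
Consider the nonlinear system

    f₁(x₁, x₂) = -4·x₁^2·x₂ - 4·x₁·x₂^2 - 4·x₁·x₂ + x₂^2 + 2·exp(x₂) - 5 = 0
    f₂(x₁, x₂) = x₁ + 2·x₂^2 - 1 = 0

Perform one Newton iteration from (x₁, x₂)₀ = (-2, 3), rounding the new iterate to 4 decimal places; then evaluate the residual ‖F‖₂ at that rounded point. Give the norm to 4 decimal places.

At (-2, 3): F = (92.171074, 15.0000).
Jacobian J = [[-8·x₁·x₂ - 4·x₂^2 - 4·x₂, -4·x₁^2 - 8·x₁·x₂ - 4·x₁ + 2·x₂ + 2·exp(x₂)], [1, 4·x₂]].
At the point, J = [[0.0000, 86.171074], [1.0000, 12.0000]] (det J = -86.171074).
Solving J·Δ = −F gives Δ = (-2.1645, -1.0696).
Then the next iterate is (x₁, x₂)₁ = (-4.1645, 1.9304).
Re-evaluating at (-4.1645, 1.9304): F = (-27.173487, 2.288388), so ‖F‖₂ = 27.2697.

27.2697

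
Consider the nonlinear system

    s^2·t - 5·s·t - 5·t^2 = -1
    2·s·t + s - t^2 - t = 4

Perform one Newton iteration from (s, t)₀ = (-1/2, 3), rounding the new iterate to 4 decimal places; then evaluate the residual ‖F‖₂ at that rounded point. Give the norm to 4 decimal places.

9.5838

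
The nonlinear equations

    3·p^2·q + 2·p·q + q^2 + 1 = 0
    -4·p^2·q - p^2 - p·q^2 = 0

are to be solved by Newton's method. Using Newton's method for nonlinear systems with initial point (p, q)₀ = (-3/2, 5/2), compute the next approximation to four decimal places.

At (-3/2, 5/2): F = (16.6250, -15.3750).
Jacobian J = [[6·p·q + 2·q, 3·p^2 + 2·p + 2·q], [-8·p·q - 2·p - q^2, -4·p^2 - 2·p·q]].
At the point, J = [[-17.5000, 8.7500], [26.7500, -1.5000]] (det J = -207.8125).
Solving J·Δ = −F gives Δ = (0.5274, -0.8453).
Then the next iterate is (p, q)₁ = (-0.9726, 1.6547).

(-0.9726, 1.6547)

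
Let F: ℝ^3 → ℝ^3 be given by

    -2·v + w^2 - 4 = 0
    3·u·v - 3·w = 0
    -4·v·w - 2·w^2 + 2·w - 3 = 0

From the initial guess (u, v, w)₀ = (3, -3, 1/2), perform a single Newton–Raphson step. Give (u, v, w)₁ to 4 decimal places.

At (3, -3, 1/2): F = (2.2500, -28.5000, 3.5000).
Jacobian J = [[0, -2, 2·w], [3·v, 3·u, -3], [0, -4·w, -4·v - 4·w + 2]].
At the point, J = [[0.0000, -2.0000, 1.0000], [-9.0000, 9.0000, -3.0000], [0.0000, -2.0000, 12.0000]] (det J = -198.0000).
Solving J·Δ = −F gives Δ = (-2.0606, 1.0682, -0.1136).
Then the next iterate is (u, v, w)₁ = (0.9394, -1.9318, 0.3864).

(0.9394, -1.9318, 0.3864)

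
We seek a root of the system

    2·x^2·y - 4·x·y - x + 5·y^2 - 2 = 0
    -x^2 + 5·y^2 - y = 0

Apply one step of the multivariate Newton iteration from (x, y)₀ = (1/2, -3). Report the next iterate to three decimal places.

(0.753, -1.468)

At (1/2, -3): F = (47.000, 47.750).
Jacobian J = [[4·x·y - 4·y - 1, 2·x^2 - 4·x + 10·y], [-2·x, 10·y - 1]].
At the point, J = [[5.000, -31.500], [-1.000, -31.000]] (det J = -186.500).
Solving J·Δ = −F gives Δ = (0.253, 1.532).
Then the next iterate is (x, y)₁ = (0.753, -1.468).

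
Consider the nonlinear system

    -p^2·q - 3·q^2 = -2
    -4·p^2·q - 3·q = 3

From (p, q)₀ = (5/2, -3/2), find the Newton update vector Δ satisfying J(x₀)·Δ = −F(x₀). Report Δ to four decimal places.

At (5/2, -3/2): F = (4.6250, 39.0000).
Jacobian J = [[-2·p·q, -p^2 - 6·q], [-8·p·q, -4·p^2 - 3]].
At the point, J = [[7.5000, 2.7500], [30.0000, -28.0000]] (det J = -292.5000).
Solving J·Δ = −F gives Δ = (-0.8094, 0.5256).

(-0.8094, 0.5256)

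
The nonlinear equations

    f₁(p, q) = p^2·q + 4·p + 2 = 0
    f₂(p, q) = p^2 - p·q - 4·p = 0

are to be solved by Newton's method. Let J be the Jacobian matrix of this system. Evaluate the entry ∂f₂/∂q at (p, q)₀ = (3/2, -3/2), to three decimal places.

∂f₂/∂q = -p.
At (3/2, -3/2) this is -1.500.

-1.500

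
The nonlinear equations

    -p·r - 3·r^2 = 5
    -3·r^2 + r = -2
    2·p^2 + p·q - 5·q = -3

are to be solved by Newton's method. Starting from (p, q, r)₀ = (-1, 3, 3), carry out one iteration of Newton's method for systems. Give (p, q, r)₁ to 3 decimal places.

At (-1, 3, 3): F = (-29.000, -22.000, -13.000).
Jacobian J = [[-r, 0, -p - 6·r], [0, 0, -6·r + 1], [4·p + q, p - 5, 0]].
At the point, J = [[-3.000, 0.000, -17.000], [0.000, 0.000, -17.000], [-1.000, -6.000, 0.000]] (det J = 306.000).
Solving J·Δ = −F gives Δ = (-2.333, -1.778, -1.294).
Then the next iterate is (p, q, r)₁ = (-3.333, 1.222, 1.706).

(-3.333, 1.222, 1.706)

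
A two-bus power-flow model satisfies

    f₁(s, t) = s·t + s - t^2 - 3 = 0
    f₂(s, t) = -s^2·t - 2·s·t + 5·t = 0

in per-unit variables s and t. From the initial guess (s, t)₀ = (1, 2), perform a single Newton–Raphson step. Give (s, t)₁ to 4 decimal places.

(1.2222, 0.8889)

At (1, 2): F = (-4.0000, 4.0000).
Jacobian J = [[t + 1, s - 2·t], [-2·s·t - 2·t, -s^2 - 2·s + 5]].
At the point, J = [[3.0000, -3.0000], [-8.0000, 2.0000]] (det J = -18.0000).
Solving J·Δ = −F gives Δ = (0.2222, -1.1111).
Then the next iterate is (s, t)₁ = (1.2222, 0.8889).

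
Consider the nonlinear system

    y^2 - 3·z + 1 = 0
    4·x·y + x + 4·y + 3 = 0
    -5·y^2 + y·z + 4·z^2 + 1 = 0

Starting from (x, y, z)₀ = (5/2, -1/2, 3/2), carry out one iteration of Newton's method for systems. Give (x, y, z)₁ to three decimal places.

(24.406, 1.172, -0.141)

At (5/2, -1/2, 3/2): F = (-3.250, -1.500, 8.000).
Jacobian J = [[0, 2·y, -3], [4·y + 1, 4·x + 4, 0], [0, -10·y + z, y + 8·z]].
At the point, J = [[0.000, -1.000, -3.000], [-1.000, 14.000, 0.000], [0.000, 6.500, 11.500]] (det J = 8.000).
Solving J·Δ = −F gives Δ = (21.906, 1.672, -1.641).
Then the next iterate is (x, y, z)₁ = (24.406, 1.172, -0.141).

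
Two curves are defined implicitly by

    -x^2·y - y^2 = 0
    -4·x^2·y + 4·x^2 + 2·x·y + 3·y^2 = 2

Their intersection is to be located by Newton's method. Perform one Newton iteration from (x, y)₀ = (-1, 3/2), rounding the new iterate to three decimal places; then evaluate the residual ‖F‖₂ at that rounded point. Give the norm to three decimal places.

At (-1, 3/2): F = (-3.750, -0.250).
Jacobian J = [[-2·x·y, -x^2 - 2·y], [-8·x·y + 8·x + 2·y, -4·x^2 + 2·x + 6·y]].
At the point, J = [[3.000, -4.000], [7.000, 3.000]] (det J = 37.000).
Solving J·Δ = −F gives Δ = (0.331, -0.689).
Then the next iterate is (x, y)₁ = (-0.669, 0.811).
Re-evaluating at (-0.669, 0.811): F = (-1.02069, -0.77360), so ‖F‖₂ = 1.281.

1.281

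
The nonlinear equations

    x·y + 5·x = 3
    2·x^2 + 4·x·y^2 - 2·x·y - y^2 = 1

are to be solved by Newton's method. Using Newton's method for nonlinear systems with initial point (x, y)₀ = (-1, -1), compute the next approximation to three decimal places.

At (-1, -1): F = (-7.000, -6.000).
Jacobian J = [[y + 5, x], [4·x + 4·y^2 - 2·y, 8·x·y - 2·x - 2·y]].
At the point, J = [[4.000, -1.000], [2.000, 12.000]] (det J = 50.000).
Solving J·Δ = −F gives Δ = (1.800, 0.200).
Then the next iterate is (x, y)₁ = (0.800, -0.800).

(0.800, -0.800)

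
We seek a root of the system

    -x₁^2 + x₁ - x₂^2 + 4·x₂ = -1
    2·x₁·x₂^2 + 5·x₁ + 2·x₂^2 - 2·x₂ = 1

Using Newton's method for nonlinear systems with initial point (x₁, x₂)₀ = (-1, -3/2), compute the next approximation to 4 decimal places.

(-0.4552, -0.4121)

At (-1, -3/2): F = (-9.2500, -3.0000).
Jacobian J = [[-2·x₁ + 1, -2·x₂ + 4], [2·x₂^2 + 5, 4·x₁·x₂ + 4·x₂ - 2]].
At the point, J = [[3.0000, 7.0000], [9.5000, -2.0000]] (det J = -72.5000).
Solving J·Δ = −F gives Δ = (0.5448, 1.0879).
Then the next iterate is (x₁, x₂)₁ = (-0.4552, -0.4121).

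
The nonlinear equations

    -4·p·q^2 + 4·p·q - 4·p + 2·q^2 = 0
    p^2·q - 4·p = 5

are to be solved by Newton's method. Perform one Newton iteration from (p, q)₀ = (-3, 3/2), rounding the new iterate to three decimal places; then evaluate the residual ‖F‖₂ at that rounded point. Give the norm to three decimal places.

10.036

At (-3, 3/2): F = (25.500, 20.500).
Jacobian J = [[-4·q^2 + 4·q - 4, -8·p·q + 4·p + 4·q], [2·p·q - 4, p^2]].
At the point, J = [[-7.000, 30.000], [-13.000, 9.000]] (det J = 327.000).
Solving J·Δ = −F gives Δ = (1.179, -0.575).
Then the next iterate is (p, q)₁ = (-1.821, 0.925).
Re-evaluating at (-1.821, 0.925): F = (8.48992, 5.35134), so ‖F‖₂ = 10.036.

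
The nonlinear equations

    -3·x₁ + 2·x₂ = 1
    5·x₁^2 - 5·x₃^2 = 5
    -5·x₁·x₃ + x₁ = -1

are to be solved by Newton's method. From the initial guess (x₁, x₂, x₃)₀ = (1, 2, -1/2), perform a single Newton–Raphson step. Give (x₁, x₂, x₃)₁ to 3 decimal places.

At (1, 2, -1/2): F = (0.000, -1.250, 4.500).
Jacobian J = [[-3, 2, 0], [10·x₁, 0, -10·x₃], [-5·x₃ + 1, 0, -5·x₁]].
At the point, J = [[-3.000, 2.000, 0.000], [10.000, 0.000, 5.000], [3.500, 0.000, -5.000]] (det J = 135.000).
Solving J·Δ = −F gives Δ = (-0.241, -0.361, 0.731).
Then the next iterate is (x₁, x₂, x₃)₁ = (0.759, 1.639, 0.231).

(0.759, 1.639, 0.231)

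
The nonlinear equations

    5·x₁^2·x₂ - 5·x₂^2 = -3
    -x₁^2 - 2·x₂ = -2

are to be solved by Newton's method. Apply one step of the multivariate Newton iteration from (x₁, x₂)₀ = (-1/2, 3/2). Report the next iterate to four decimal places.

At (-1/2, 3/2): F = (-6.3750, -1.2500).
Jacobian J = [[10·x₁·x₂, 5·x₁^2 - 10·x₂], [-2·x₁, -2]].
At the point, J = [[-7.5000, -13.7500], [1.0000, -2.0000]] (det J = 28.7500).
Solving J·Δ = −F gives Δ = (0.1543, -0.5478).
Then the next iterate is (x₁, x₂)₁ = (-0.3457, 0.9522).

(-0.3457, 0.9522)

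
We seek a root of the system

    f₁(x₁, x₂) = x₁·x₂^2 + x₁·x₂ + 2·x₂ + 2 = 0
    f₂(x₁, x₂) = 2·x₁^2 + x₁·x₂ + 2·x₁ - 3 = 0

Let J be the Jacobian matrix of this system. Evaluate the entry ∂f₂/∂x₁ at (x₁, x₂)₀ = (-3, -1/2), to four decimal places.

-10.5000

∂f₂/∂x₁ = 4·x₁ + x₂ + 2.
At (-3, -1/2) this is -10.5000.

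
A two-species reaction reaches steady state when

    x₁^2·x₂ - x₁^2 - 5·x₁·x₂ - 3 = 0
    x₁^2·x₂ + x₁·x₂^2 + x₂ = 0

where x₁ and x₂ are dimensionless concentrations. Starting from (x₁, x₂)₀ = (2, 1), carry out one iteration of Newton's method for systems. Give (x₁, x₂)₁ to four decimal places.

At (2, 1): F = (-13.0000, 7.0000).
Jacobian J = [[2·x₁·x₂ - 2·x₁ - 5·x₂, x₁^2 - 5·x₁], [2·x₁·x₂ + x₂^2, x₁^2 + 2·x₁·x₂ + 1]].
At the point, J = [[-5.0000, -6.0000], [5.0000, 9.0000]] (det J = -15.0000).
Solving J·Δ = −F gives Δ = (-5.0000, 2.0000).
Then the next iterate is (x₁, x₂)₁ = (-3.0000, 3.0000).

(-3.0000, 3.0000)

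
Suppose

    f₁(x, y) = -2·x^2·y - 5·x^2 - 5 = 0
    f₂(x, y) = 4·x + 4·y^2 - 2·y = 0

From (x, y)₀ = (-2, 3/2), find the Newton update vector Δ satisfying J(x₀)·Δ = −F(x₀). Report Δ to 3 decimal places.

At (-2, 3/2): F = (-37.000, -2.000).
Jacobian J = [[-4·x·y - 10·x, -2·x^2], [4, 8·y - 2]].
At the point, J = [[32.000, -8.000], [4.000, 10.000]] (det J = 352.000).
Solving J·Δ = −F gives Δ = (1.097, -0.239).

(1.097, -0.239)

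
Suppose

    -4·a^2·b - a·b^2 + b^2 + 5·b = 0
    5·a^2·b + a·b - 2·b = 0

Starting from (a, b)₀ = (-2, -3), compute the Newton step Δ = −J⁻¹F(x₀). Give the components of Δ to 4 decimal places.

(0.5830, 0.9231)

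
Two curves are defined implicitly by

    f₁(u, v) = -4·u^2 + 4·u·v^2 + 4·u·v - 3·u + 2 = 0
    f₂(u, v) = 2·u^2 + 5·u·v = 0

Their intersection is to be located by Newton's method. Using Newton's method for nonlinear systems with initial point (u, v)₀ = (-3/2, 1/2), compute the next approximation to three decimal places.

At (-3/2, 1/2): F = (-7.000, 0.750).
Jacobian J = [[-8·u + 4·v^2 + 4·v - 3, 8·u·v + 4·u], [4·u + 5·v, 5·u]].
At the point, J = [[12.000, -12.000], [-3.500, -7.500]] (det J = -132.000).
Solving J·Δ = −F gives Δ = (0.466, -0.117).
Then the next iterate is (u, v)₁ = (-1.034, 0.383).

(-1.034, 0.383)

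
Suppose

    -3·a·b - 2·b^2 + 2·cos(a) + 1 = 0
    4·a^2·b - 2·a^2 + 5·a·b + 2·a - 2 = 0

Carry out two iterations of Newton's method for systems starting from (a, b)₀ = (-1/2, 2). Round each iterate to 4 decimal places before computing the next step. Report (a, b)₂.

(0.2589, 1.0325)

At (-1/2, 2): F = (-2.244835, -6.5000).
Jacobian J = [[-3·b - 2·sin(a), -3·a - 4·b], [8·a·b - 4·a + 5·b + 2, 4·a^2 + 5·a]].
At the point, J = [[-5.041149, -6.5000], [6.0000, -1.5000]] (det J = 46.561723).
Solving J·Δ = −F gives Δ = (0.8351, -0.9930).
Then the next iterate is (a, b)₁ = (0.3351, 1.0070).
Round to (0.3351, 1.0070) and repeat: F = (-0.151680, 0.585157), J = [[-3.678727, -5.0333], [8.394166, 2.124668]].
Δ = (-0.0762, 0.0255), so (a, b)₂ = (0.2589, 1.0325).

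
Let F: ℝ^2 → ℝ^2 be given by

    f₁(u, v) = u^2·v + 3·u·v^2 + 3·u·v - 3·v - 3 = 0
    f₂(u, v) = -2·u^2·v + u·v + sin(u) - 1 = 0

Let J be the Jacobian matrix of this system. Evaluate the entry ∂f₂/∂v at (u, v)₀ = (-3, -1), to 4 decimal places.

-21.0000

∂f₂/∂v = -2·u^2 + u.
At (-3, -1) this is -21.0000.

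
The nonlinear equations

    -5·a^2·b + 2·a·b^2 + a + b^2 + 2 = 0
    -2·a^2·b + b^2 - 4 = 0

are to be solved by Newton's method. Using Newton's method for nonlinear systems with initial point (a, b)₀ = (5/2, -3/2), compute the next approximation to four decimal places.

(4.8296, 1.8512)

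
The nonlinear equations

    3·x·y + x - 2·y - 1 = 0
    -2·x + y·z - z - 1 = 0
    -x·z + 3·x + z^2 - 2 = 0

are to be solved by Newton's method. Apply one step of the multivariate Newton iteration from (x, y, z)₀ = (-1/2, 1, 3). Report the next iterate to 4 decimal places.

(2.5000, 3.0000, 1.9231)

At (-1/2, 1, 3): F = (-5.0000, 0.0000, 7.0000).
Jacobian J = [[3·y + 1, 3·x - 2, 0], [-2, z, y - 1], [-z + 3, 0, -x + 2·z]].
At the point, J = [[4.0000, -3.5000, 0.0000], [-2.0000, 3.0000, 0.0000], [0.0000, 0.0000, 6.5000]] (det J = 32.5000).
Solving J·Δ = −F gives Δ = (3.0000, 2.0000, -1.0769).
Then the next iterate is (x, y, z)₁ = (2.5000, 3.0000, 1.9231).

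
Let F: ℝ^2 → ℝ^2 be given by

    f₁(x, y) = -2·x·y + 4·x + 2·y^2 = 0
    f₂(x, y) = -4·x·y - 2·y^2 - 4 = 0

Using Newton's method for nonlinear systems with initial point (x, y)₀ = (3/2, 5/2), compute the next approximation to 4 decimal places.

(0.9826, 0.8547)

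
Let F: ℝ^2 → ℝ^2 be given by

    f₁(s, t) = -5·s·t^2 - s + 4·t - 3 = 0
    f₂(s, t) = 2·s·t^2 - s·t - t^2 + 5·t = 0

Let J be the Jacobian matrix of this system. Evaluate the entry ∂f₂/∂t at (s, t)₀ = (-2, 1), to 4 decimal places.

∂f₂/∂t = 4·s·t - s - 2·t + 5.
At (-2, 1) this is -3.0000.

-3.0000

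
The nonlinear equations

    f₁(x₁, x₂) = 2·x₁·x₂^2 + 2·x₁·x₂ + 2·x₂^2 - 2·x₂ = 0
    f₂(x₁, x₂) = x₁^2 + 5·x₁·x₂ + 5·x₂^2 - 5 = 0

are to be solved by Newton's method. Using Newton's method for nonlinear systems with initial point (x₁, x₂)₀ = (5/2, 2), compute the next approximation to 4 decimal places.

At (5/2, 2): F = (34.0000, 46.2500).
Jacobian J = [[2·x₂^2 + 2·x₂, 4·x₁·x₂ + 2·x₁ + 4·x₂ - 2], [2·x₁ + 5·x₂, 5·x₁ + 10·x₂]].
At the point, J = [[12.0000, 31.0000], [15.0000, 32.5000]] (det J = -75.0000).
Solving J·Δ = −F gives Δ = (-4.3833, 0.6000).
Then the next iterate is (x₁, x₂)₁ = (-1.8833, 2.6000).

(-1.8833, 2.6000)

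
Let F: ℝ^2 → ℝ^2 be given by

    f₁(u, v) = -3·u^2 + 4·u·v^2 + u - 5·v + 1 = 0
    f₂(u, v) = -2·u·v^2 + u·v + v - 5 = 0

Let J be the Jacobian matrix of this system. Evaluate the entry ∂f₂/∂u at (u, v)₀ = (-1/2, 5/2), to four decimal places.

-10.0000

∂f₂/∂u = -2·v^2 + v.
At (-1/2, 5/2) this is -10.0000.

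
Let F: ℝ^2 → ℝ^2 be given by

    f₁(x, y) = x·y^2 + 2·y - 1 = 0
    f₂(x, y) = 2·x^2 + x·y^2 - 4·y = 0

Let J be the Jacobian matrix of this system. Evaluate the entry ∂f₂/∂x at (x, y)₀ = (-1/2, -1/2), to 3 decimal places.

-1.750

∂f₂/∂x = 4·x + y^2.
At (-1/2, -1/2) this is -1.750.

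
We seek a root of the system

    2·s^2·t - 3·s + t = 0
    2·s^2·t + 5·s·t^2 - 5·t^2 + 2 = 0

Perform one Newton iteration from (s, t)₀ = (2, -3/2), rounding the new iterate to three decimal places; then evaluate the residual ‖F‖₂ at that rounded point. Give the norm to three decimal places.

5.740

At (2, -3/2): F = (-19.500, 1.250).
Jacobian J = [[4·s·t - 3, 2·s^2 + 1], [4·s·t + 5·t^2, 2·s^2 + 10·s·t - 10·t]].
At the point, J = [[-15.000, 9.000], [-0.750, -7.000]] (det J = 111.750).
Solving J·Δ = −F gives Δ = (-1.121, 0.299).
Then the next iterate is (s, t)₁ = (0.879, -1.201).
Re-evaluating at (0.879, -1.201): F = (-5.69388, -0.72854), so ‖F‖₂ = 5.740.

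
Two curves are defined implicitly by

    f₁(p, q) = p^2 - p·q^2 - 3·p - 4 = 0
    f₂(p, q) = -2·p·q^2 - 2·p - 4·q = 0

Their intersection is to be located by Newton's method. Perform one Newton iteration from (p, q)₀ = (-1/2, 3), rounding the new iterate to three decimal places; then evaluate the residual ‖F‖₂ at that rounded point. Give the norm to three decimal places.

0.727

At (-1/2, 3): F = (2.250, -2.000).
Jacobian J = [[2·p - q^2 - 3, -2·p·q], [-2·q^2 - 2, -4·p·q - 4]].
At the point, J = [[-13.000, 3.000], [-20.000, 2.000]] (det J = 34.000).
Solving J·Δ = −F gives Δ = (-0.309, -2.088).
Then the next iterate is (p, q)₁ = (-0.809, 0.912).
Re-evaluating at (-0.809, 0.912): F = (-0.24564, -0.68424), so ‖F‖₂ = 0.727.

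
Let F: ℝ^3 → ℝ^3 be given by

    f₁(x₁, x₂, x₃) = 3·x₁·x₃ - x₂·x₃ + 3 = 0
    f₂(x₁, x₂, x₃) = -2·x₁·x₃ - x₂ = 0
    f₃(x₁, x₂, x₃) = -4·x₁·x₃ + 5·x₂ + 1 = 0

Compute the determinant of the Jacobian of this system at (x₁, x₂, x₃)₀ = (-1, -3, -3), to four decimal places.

J = [[3·x₃, -x₃, 3·x₁ - x₂], [-2·x₃, -1, -2·x₁], [-4·x₃, 5, -4·x₁]].
At the point, J = [[-9.0000, 3.0000, 0.0000], [6.0000, -1.0000, 2.0000], [12.0000, 5.0000, 4.0000]].
det J = 126.0000.

126.0000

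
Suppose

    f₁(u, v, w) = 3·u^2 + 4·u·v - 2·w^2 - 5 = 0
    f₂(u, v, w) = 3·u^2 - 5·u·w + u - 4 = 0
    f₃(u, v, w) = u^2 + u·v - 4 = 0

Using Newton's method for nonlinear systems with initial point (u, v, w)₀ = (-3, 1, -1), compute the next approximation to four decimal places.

(-2.8551, 1.4251, -1.2174)

At (-3, 1, -1): F = (8.0000, 5.0000, 2.0000).
Jacobian J = [[6·u + 4·v, 4·u, -4·w], [6·u - 5·w + 1, 0, -5·u], [2·u + v, u, 0]].
At the point, J = [[-14.0000, -12.0000, 4.0000], [-12.0000, 0.0000, 15.0000], [-5.0000, -3.0000, 0.0000]] (det J = 414.0000).
Solving J·Δ = −F gives Δ = (0.1449, 0.4251, -0.2174).
Then the next iterate is (u, v, w)₁ = (-2.8551, 1.4251, -1.2174).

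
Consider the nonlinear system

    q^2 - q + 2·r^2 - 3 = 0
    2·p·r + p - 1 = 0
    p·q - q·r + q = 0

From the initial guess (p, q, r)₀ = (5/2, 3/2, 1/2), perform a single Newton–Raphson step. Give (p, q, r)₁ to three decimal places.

(-0.750, 1.875, 1.000)

At (5/2, 3/2, 1/2): F = (-1.750, 4.000, 4.500).
Jacobian J = [[0, 2·q - 1, 4·r], [2·r + 1, 0, 2·p], [q, p - r + 1, -q]].
At the point, J = [[0.000, 2.000, 2.000], [2.000, 0.000, 5.000], [1.500, 3.000, -1.500]] (det J = 33.000).
Solving J·Δ = −F gives Δ = (-3.250, 0.375, 0.500).
Then the next iterate is (p, q, r)₁ = (-0.750, 1.875, 1.000).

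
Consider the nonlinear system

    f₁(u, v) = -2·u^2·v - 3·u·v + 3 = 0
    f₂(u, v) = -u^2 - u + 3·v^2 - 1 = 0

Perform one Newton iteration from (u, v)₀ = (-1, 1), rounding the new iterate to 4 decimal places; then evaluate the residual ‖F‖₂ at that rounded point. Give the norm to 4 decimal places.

59.0667

At (-1, 1): F = (4.0000, 2.0000).
Jacobian J = [[-4·u·v - 3·v, -2·u^2 - 3·u], [-2·u - 1, 6·v]].
At the point, J = [[1.0000, 1.0000], [1.0000, 6.0000]] (det J = 5.0000).
Solving J·Δ = −F gives Δ = (-4.4000, 0.4000).
Then the next iterate is (u, v)₁ = (-5.4000, 1.4000).
Re-evaluating at (-5.4000, 1.4000): F = (-55.9680, -18.8800), so ‖F‖₂ = 59.0667.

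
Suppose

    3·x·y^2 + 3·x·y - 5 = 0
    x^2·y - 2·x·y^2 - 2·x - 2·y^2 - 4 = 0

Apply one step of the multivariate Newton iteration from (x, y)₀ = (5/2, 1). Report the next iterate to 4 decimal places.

(4.5562, 0.0072)

At (5/2, 1): F = (10.0000, -9.7500).
Jacobian J = [[3·y^2 + 3·y, 6·x·y + 3·x], [2·x·y - 2·y^2 - 2, x^2 - 4·x·y - 4·y]].
At the point, J = [[6.0000, 22.5000], [1.0000, -7.7500]] (det J = -69.0000).
Solving J·Δ = −F gives Δ = (2.0562, -0.9928).
Then the next iterate is (x, y)₁ = (4.5562, 0.0072).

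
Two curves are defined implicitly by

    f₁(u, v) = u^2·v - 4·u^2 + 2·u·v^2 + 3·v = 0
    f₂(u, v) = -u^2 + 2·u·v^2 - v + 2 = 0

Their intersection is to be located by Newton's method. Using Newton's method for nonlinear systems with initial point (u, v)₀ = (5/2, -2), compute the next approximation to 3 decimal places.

(1.115, -1.353)

At (5/2, -2): F = (-23.500, 17.750).
Jacobian J = [[2·u·v - 8·u + 2·v^2, u^2 + 4·u·v + 3], [-2·u + 2·v^2, 4·u·v - 1]].
At the point, J = [[-22.000, -10.750], [3.000, -21.000]] (det J = 494.250).
Solving J·Δ = −F gives Δ = (-1.385, 0.647).
Then the next iterate is (u, v)₁ = (1.115, -1.353).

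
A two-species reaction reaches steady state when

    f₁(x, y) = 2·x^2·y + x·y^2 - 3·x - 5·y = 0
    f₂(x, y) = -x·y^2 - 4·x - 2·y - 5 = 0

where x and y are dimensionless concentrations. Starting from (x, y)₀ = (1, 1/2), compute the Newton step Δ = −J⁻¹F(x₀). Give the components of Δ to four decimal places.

At (1, 1/2): F = (-4.2500, -10.2500).
Jacobian J = [[4·x·y + y^2 - 3, 2·x^2 + 2·x·y - 5], [-y^2 - 4, -2·x·y - 2]].
At the point, J = [[-0.7500, -2.0000], [-4.2500, -3.0000]] (det J = -6.2500).
Solving J·Δ = −F gives Δ = (-1.2400, -1.6600).

(-1.2400, -1.6600)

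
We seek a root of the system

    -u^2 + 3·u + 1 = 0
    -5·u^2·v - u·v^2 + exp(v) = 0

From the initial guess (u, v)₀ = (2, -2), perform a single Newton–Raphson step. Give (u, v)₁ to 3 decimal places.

At (2, -2): F = (3.000, 32.13534).
Jacobian J = [[-2·u + 3, 0], [-10·u·v - v^2, -5·u^2 - 2·u·v + exp(v)]].
At the point, J = [[-1.000, 0.000], [36.000, -11.86466]] (det J = 11.86466).
Solving J·Δ = −F gives Δ = (3.000, 11.811).
Then the next iterate is (u, v)₁ = (5.000, 9.811).

(5.000, 9.811)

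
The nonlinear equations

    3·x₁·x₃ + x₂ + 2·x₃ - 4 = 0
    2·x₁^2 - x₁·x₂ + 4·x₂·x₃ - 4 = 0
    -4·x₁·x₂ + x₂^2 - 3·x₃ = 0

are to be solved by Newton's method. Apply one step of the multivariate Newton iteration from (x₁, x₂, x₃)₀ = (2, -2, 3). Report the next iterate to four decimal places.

At (2, -2, 3): F = (18.0000, -16.0000, 11.0000).
Jacobian J = [[3·x₃, 1, 3·x₁ + 2], [4·x₁ - x₂, -x₁ + 4·x₃, 4·x₂], [-4·x₂, -4·x₁ + 2·x₂, -3]].
At the point, J = [[9.0000, 1.0000, 8.0000], [10.0000, 10.0000, -8.0000], [8.0000, -12.0000, -3.0000]] (det J = -2768.0000).
Solving J·Δ = −F gives Δ = (-0.6315, 0.9090, -1.6532).
Then the next iterate is (x₁, x₂, x₃)₁ = (1.3685, -1.0910, 1.3468).

(1.3685, -1.0910, 1.3468)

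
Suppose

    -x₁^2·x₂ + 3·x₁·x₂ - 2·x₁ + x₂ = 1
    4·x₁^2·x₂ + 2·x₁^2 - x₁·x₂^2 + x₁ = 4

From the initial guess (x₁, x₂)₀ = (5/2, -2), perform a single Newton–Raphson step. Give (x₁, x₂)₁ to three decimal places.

At (5/2, -2): F = (-10.500, -49.000).
Jacobian J = [[-2·x₁·x₂ + 3·x₂ - 2, -x₁^2 + 3·x₁ + 1], [8·x₁·x₂ + 4·x₁ - x₂^2 + 1, 4·x₁^2 - 2·x₁·x₂]].
At the point, J = [[2.000, 2.250], [-33.000, 35.000]] (det J = 144.250).
Solving J·Δ = −F gives Δ = (1.783, 3.081).
Then the next iterate is (x₁, x₂)₁ = (4.283, 1.081).

(4.283, 1.081)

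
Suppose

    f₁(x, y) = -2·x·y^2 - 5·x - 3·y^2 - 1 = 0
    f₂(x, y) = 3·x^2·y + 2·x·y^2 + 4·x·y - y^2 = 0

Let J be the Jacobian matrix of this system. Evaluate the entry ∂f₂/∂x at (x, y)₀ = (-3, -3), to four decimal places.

60.0000

∂f₂/∂x = 6·x·y + 2·y^2 + 4·y.
At (-3, -3) this is 60.0000.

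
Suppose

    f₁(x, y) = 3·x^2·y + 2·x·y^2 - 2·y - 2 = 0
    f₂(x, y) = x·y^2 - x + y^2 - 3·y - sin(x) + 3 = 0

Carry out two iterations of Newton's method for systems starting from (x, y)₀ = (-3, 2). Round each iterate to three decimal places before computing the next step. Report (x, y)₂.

(-1.749, 1.462)

At (-3, 2): F = (24.000, -7.85888).
Jacobian J = [[6·x·y + 2·y^2, 3·x^2 + 4·x·y - 2], [y^2 - cos(x) - 1, 2·x·y + 2·y - 3]].
At the point, J = [[-28.000, 1.000], [3.98999, -11.000]] (det J = 304.01001).
Solving J·Δ = −F gives Δ = (0.843, -0.409).
Then the next iterate is (x, y)₁ = (-2.157, 1.591).
Round to (-2.157, 1.591) and repeat: F = (6.10515, -1.71165), J = [[-15.52816, -1.76920], [2.08448, -6.68157]].
Δ = (0.408, -0.129), so (x, y)₂ = (-1.749, 1.462).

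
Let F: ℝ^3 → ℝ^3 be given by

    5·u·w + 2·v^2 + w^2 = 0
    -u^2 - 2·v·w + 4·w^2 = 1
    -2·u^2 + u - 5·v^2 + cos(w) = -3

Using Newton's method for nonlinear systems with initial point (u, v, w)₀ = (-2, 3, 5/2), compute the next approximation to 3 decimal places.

At (-2, 3, 5/2): F = (-0.750, 5.000, -52.80114).
Jacobian J = [[5·w, 4·v, 5·u + 2·w], [-2·u, -2·w, -2·v + 8·w], [-4·u + 1, -10·v, -sin(w)]].
At the point, J = [[12.500, 12.000, -5.000], [4.000, -5.000, 14.000], [9.000, -30.000, -0.59847]] (det J = 7203.13117).
Solving J·Δ = −F gives Δ = (0.983, -1.442, -1.153).
Then the next iterate is (u, v, w)₁ = (-1.017, 1.558, 1.347).

(-1.017, 1.558, 1.347)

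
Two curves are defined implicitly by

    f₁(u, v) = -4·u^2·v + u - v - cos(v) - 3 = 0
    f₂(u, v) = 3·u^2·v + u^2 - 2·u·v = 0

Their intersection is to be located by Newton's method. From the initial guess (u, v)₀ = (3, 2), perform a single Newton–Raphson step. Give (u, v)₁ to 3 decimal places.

(2.232, 0.962)

At (3, 2): F = (-73.58385, 51.000).
Jacobian J = [[-8·u·v + 1, -4·u^2 + sin(v) - 1], [6·u·v + 2·u - 2·v, 3·u^2 - 2·u]].
At the point, J = [[-47.000, -36.09070], [38.000, 21.000]] (det J = 384.44670).
Solving J·Δ = −F gives Δ = (-0.768, -1.038).
Then the next iterate is (u, v)₁ = (2.232, 0.962).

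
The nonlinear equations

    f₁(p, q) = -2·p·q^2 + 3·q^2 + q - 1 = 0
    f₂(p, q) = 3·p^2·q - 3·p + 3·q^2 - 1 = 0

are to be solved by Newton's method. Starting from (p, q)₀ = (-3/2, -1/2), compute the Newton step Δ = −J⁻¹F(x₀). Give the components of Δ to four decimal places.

(-0.7778, 0.0778)

At (-3/2, -1/2): F = (0.0000, 0.8750).
Jacobian J = [[-2·q^2, -4·p·q + 6·q + 1], [6·p·q - 3, 3·p^2 + 6·q]].
At the point, J = [[-0.5000, -5.0000], [1.5000, 3.7500]] (det J = 5.6250).
Solving J·Δ = −F gives Δ = (-0.7778, 0.0778).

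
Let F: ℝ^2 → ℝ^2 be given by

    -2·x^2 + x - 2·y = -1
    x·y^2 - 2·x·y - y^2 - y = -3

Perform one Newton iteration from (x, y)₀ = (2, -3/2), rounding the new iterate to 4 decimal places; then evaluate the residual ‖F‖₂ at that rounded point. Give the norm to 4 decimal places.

4.2935

At (2, -3/2): F = (-2.0000, 12.7500).
Jacobian J = [[-4·x + 1, -2], [y^2 - 2·y, 2·x·y - 2·x - 2·y - 1]].
At the point, J = [[-7.0000, -2.0000], [5.2500, -8.0000]] (det J = 66.5000).
Solving J·Δ = −F gives Δ = (-0.6241, 1.1842).
Then the next iterate is (x, y)₁ = (1.3759, -0.3158).
Re-evaluating at (1.3759, -0.3158): F = (-0.778702, 4.222307), so ‖F‖₂ = 4.2935.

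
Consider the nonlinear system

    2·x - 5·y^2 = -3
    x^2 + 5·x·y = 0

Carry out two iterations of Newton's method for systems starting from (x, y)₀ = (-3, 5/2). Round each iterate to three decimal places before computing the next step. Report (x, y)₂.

(-0.311, 0.815)

At (-3, 5/2): F = (-34.250, -28.500).
Jacobian J = [[2, -10·y], [2·x + 5·y, 5·x]].
At the point, J = [[2.000, -25.000], [6.500, -15.000]] (det J = 132.500).
Solving J·Δ = −F gives Δ = (1.500, -1.250).
Then the next iterate is (x, y)₁ = (-1.500, 1.250).
Round to (-1.500, 1.250) and repeat: F = (-7.81250, -7.125), J = [[2.000, -12.500], [3.250, -7.500]].
Δ = (1.189, -0.435), so (x, y)₂ = (-0.311, 0.815).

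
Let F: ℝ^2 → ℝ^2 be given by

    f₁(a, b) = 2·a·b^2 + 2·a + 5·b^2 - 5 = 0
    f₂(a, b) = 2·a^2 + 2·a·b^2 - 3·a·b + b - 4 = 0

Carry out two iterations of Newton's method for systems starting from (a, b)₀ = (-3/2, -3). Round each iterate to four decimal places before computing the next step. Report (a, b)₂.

(-0.0432, -0.7787)

At (-3/2, -3): F = (10.0000, -43.0000).
Jacobian J = [[2·b^2 + 2, 4·a·b + 10·b], [4·a + 2·b^2 - 3·b, 4·a·b - 3·a + 1]].
At the point, J = [[20.0000, -12.0000], [21.0000, 23.5000]] (det J = 722.0000).
Solving J·Δ = −F gives Δ = (0.3892, 1.4820).
Then the next iterate is (a, b)₁ = (-1.1108, -1.5180).
Round to (-1.1108, -1.5180) and repeat: F = (-0.819266, -13.228116), J = [[6.608648, -8.435222], [4.719448, 11.077178]].
Δ = (1.0676, 0.7393), so (a, b)₂ = (-0.0432, -0.7787).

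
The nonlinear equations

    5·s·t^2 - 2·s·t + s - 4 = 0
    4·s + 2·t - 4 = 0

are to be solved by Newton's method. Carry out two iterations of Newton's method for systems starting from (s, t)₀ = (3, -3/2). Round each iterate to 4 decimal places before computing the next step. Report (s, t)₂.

(1.3445, -0.6890)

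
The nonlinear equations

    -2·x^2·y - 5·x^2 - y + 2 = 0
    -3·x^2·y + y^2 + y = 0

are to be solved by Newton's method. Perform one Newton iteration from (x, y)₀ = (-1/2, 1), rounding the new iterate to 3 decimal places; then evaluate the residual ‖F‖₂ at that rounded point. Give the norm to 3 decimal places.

At (-1/2, 1): F = (-0.750, 1.250).
Jacobian J = [[-4·x·y - 10·x, -2·x^2 - 1], [-6·x·y, -3·x^2 + 2·y + 1]].
At the point, J = [[7.000, -1.500], [3.000, 2.250]] (det J = 20.250).
Solving J·Δ = −F gives Δ = (-0.009, -0.543).
Then the next iterate is (x, y)₁ = (-0.509, 0.457).
Re-evaluating at (-0.509, 0.457): F = (0.01079, 0.31065), so ‖F‖₂ = 0.311.

0.311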